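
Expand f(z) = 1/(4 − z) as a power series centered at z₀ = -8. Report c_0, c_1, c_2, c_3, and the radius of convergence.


Let w = z − z₀, so z = z₀ + w.
Then 4 − z = 4 − (z₀ + w) = (4 − z₀) − w = 12 − w.
f(z) = 1/(12 − w) = (1/(12)) · 1/(1 − w/(12)) = Σ_{n≥0} w^n / (12)^(n+1).
So c_n = 1/(12)^(n+1):
  c_0 = 1/(12)^1 = 1/12.
  c_1 = 1/(12)^2 = 1/144.
  c_2 = 1/(12)^3 = 1/1728.
  c_3 = 1/(12)^4 = 1/20736.
The series is valid for |w/d| < 1, i.e. |z − z₀| < |d|.
Radius of convergence: R = |4 − z₀| = |12| = 12 (distance from z₀ to the singularity z = 4).

c_0 = 1/12, c_1 = 1/144, c_2 = 1/1728, c_3 = 1/20736; R = 12.


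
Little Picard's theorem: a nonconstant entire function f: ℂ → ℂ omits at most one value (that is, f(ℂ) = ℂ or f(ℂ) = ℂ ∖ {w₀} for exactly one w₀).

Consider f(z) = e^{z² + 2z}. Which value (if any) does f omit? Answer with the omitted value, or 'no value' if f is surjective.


Little Picard bounds the complement of f(ℂ) to at most one point.
The exponent g(z) = z² + 2z is a nonconstant polynomial, hence surjective onto ℂ. So e^{g(z)} takes every value in {e^w : w ∈ ℂ} = ℂ ∖ {0}. Adding 0 shifts the range to ℂ ∖ {0}. f omits exactly 0.

Omitted value: 0.


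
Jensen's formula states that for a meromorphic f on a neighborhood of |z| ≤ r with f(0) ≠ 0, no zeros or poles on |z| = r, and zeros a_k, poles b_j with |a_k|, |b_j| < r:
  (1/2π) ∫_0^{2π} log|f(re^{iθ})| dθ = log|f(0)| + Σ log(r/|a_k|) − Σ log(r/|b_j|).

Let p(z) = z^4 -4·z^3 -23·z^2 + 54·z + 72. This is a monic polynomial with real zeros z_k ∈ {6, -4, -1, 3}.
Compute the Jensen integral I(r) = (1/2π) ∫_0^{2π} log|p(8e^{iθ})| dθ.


Zeros: -4, -1, 3, 6; r = 8.
Inside |z| < r: -4, -1, 3, 6. Outside (|z| ≥ r): ∅.
p(0) = 72, so log|p(0)| = log(72) = 4.2767.
Apply Jensen: I(r) = log|p(0)| + Σ_k log(r/|z_k|), summed over zeros inside |z| < r.
  log(r/|z_k|) for z_k = 6: log(8/6) = 0.2877
  log(r/|z_k|) for z_k = -4: log(8/4) = 0.6931
  log(r/|z_k|) for z_k = -1: log(8/1) = 2.0794
  log(r/|z_k|) for z_k = 3: log(8/3) = 0.9808
Sum over inside zeros: 4.0411.
I(r) = log|p(0)| + (inside sum) = 4.2767 + 4.0411 = 8.3178.
Closed form (all zeros inside, monic): I(r) = n·log(r) = 4·log(8) = 8.3178. ✓

I(r) ≈ 8.3178.


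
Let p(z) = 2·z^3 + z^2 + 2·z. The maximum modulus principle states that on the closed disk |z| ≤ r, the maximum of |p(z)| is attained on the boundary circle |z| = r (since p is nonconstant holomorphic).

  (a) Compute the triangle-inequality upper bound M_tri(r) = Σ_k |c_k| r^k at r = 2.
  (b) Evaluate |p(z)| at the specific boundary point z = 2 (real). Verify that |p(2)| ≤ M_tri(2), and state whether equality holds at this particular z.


Coefficients: c_0 = 0, c_1 = 2, c_2 = 1, c_3 = 2. Radius r = 2.
Part (a). Triangle bound: M_tri(r) = Σ_k |c_k| r^k
  = |0|·2^0 + |2|·2^1 + |1|·2^2 + |2|·2^3
  = 0 + 4 + 4 + 16 = 24.
This bounds M(r) := max_{|z|=r} |p(z)| from above; equality holds iff all terms c_k z^k can be made to align in phase at a single z on |z|=r.
Part (b). At z = 2 (real, on the circle |z| = r):
  p(2) = (0)·2^0 + (2)·2^1 + (1)·2^2 + (2)·2^3 = 24.
  |p(2)| = 24.
Since all nonzero coefficients share the same sign, |p(2)| = 24 = M_tri(2); the triangle bound is attained at z = 2, so in fact M(r) = 24.

M_tri(2) = 24; |p(2)| = 24; equality at z=2: yes.


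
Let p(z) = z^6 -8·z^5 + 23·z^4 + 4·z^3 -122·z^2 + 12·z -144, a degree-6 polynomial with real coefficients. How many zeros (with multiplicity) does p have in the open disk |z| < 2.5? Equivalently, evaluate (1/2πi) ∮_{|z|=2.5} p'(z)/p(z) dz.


The zeros of p are: (0 + 1i), (0 - 1i), -2, 4, (3 + 3i), (3 - 3i).
Their magnitudes are: 1, 1, 2, 4, 4.243, 4.243.
Zeros with |z| < R = 2.5: (0 + 1i), (0 - 1i), -2.
Count = 3.
By the argument principle, (1/2πi) ∮_{|z|=R} p'(z)/p(z) dz equals exactly this count.

Number of zeros inside |z| < 2.5: 3.


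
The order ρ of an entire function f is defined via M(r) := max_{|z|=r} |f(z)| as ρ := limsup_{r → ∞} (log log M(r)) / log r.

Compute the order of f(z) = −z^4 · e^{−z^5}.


M(r) = max_{|z|=r} |-1|·|z|^4·|e^{−z^5}| = 1·r^4 · e^{1r^5} (the factors attain their maxima compatibly on |z|=r). Then log M(r) = log 1 + 4·log r + 1r^5, dominated by the last term, so log log M(r) ~ 5·log r. The polynomial factor -1z^4 contributes only a log r term and does not affect the order. ρ = 5.
Therefore ρ = 5.

Order ρ = 5.


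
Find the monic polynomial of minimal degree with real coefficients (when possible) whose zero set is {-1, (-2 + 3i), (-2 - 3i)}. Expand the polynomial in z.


The polynomial is p(z) = ∏_{α ∈ S} (z − α), where S = {-1, (-2 + 3i), (-2 - 3i)}.
Expanding the product yields: p(z) = z^3 + 5·z^2 + 17·z + 13.
Note conjugate pairs combine to real quadratics: (z − (-2+3i))(z − (-2−3i)) = z² + 4z + 13.
The resulting polynomial has degree 3 and real coefficients as required.

p(z) = z^3 + 5·z^2 + 17·z + 13.


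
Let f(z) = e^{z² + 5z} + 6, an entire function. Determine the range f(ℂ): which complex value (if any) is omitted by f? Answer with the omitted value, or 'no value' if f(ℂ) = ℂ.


Little Picard bounds the complement of f(ℂ) to at most one point.
The exponent g(z) = z² + 5z is a nonconstant polynomial, hence surjective onto ℂ. So e^{g(z)} takes every value in {e^w : w ∈ ℂ} = ℂ ∖ {0}. Adding 6 shifts the range to ℂ ∖ {6}. f omits exactly 6.

Omitted value: 6.


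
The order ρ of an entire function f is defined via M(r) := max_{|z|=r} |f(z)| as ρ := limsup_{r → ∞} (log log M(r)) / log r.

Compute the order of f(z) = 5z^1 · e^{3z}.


M(r) = max_{|z|=r} |5|·|z|^1·|e^{3z}| = 5·r^1 · e^{3r^1} (the factors attain their maxima compatibly on |z|=r). Then log M(r) = log 5 + 1·log r + 3r^1, dominated by the last term, so log log M(r) ~ 1·log r. The polynomial factor 5z^1 contributes only a log r term and does not affect the order. ρ = 1.
Therefore ρ = 1.

Order ρ = 1.


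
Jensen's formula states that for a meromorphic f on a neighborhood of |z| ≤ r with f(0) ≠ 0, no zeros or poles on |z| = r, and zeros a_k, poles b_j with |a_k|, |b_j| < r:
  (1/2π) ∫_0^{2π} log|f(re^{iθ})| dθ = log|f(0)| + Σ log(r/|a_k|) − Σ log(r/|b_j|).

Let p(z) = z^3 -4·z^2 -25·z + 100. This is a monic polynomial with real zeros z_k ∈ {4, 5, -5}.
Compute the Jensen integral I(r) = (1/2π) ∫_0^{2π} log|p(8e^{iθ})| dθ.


Zeros: -5, 4, 5; r = 8.
Inside |z| < r: -5, 4, 5. Outside (|z| ≥ r): ∅.
p(0) = 100, so log|p(0)| = log(100) = 4.6052.
Apply Jensen: I(r) = log|p(0)| + Σ_k log(r/|z_k|), summed over zeros inside |z| < r.
  log(r/|z_k|) for z_k = 4: log(8/4) = 0.6931
  log(r/|z_k|) for z_k = 5: log(8/5) = 0.4700
  log(r/|z_k|) for z_k = -5: log(8/5) = 0.4700
Sum over inside zeros: 1.6332.
I(r) = log|p(0)| + (inside sum) = 4.6052 + 1.6332 = 6.2383.
Closed form (all zeros inside, monic): I(r) = n·log(r) = 3·log(8) = 6.2383. ✓

I(r) ≈ 6.2383.


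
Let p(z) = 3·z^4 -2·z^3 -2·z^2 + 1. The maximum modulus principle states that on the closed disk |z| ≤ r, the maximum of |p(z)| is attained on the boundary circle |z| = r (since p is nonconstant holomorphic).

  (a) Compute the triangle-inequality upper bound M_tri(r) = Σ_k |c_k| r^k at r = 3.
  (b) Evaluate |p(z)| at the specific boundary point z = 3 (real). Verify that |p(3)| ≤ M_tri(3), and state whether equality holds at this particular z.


Coefficients: c_0 = 1, c_1 = 0, c_2 = -2, c_3 = -2, c_4 = 3. Radius r = 3.
Part (a). Triangle bound: M_tri(r) = Σ_k |c_k| r^k
  = |1|·3^0 + |0|·3^1 + |-2|·3^2 + |-2|·3^3 + |3|·3^4
  = 1 + 0 + 18 + 54 + 243 = 316.
This bounds M(r) := max_{|z|=r} |p(z)| from above; equality holds iff all terms c_k z^k can be made to align in phase at a single z on |z|=r.
Part (b). At z = 3 (real, on the circle |z| = r):
  p(3) = (1)·3^0 + (0)·3^1 + (-2)·3^2 + (-2)·3^3 + (3)·3^4 = 172.
  |p(3)| = 172.
Check: |p(3)| = 172 ≤ 316 = M_tri(3). ✓ Equality does not hold at z = 3 (the coefficients have mixed signs, so the terms do not all align in phase there).

M_tri(3) = 316; |p(3)| = 172; equality at z=3: no.


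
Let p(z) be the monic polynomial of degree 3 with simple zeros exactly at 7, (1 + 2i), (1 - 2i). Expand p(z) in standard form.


The polynomial is p(z) = ∏_{α ∈ S} (z − α), where S = {7, (1 + 2i), (1 - 2i)}.
Expanding the product yields: p(z) = z^3 -9·z^2 + 19·z -35.
Note conjugate pairs combine to real quadratics: (z − (1+2i))(z − (1−2i)) = z² − 2z + 5.
The resulting polynomial has degree 3 and real coefficients as required.

p(z) = z^3 -9·z^2 + 19·z -35.


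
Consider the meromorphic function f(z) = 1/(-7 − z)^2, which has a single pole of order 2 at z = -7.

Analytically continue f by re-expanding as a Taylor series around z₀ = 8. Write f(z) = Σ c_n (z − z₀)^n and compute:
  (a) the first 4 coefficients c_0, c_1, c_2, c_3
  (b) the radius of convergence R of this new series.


Let w = z − z₀, so z = z₀ + w.
Then -7 − z = -7 − (z₀ + w) = (-7 − z₀) − w = -15 − w.
f(z) = 1/(-15 − w)^2 = (1/(-15)^2) · (1 − w/(-15))^{−2}.
By the binomial series (1−u)^{−2} = Σ_{n≥0} C(n+1, 1) u^n for |u|<1, with u = w/(-15):
  c_n = C(n+1, 1) / (-15)^(n+2).
  c_0 = 1/(-15)^2 = 1/225.
  c_1 = 2/(-15)^3 = -2/3375.
  c_2 = 3/(-15)^4 = 1/16875.
  c_3 = 4/(-15)^5 = -4/759375.
The series is valid for |w/d| < 1, i.e. |z − z₀| < |d|.
Radius of convergence: R = |-7 − z₀| = |-15| = 15 (distance from z₀ to the singularity z = -7).

c_0 = 1/225, c_1 = -2/3375, c_2 = 1/16875, c_3 = -4/759375; R = 15.


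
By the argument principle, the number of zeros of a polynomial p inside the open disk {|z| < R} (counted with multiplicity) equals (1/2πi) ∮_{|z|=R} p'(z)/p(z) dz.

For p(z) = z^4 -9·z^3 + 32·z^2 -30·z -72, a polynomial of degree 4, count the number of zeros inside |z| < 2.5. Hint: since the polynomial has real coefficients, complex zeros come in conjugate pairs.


The zeros of p are: -1, (3 + 3i), (3 - 3i), 4.
Their magnitudes are: 1, 4.243, 4.243, 4.
Zeros with |z| < R = 2.5: -1.
Count = 1.
By the argument principle, (1/2πi) ∮_{|z|=R} p'(z)/p(z) dz equals exactly this count.

Number of zeros inside |z| < 2.5: 1.


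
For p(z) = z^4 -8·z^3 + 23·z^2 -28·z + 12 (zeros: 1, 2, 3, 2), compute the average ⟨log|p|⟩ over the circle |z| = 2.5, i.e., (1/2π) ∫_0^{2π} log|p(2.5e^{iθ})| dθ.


Zeros: 1, 2, 2, 3; r = 2.5.
Inside |z| < r: 1, 2, 2. Outside (|z| ≥ r): 3.
p(0) = 12, so log|p(0)| = log(12) = 2.4849.
Apply Jensen: I(r) = log|p(0)| + Σ_k log(r/|z_k|), summed over zeros inside |z| < r.
  log(r/|z_k|) for z_k = 1: log(2.5/1) = 0.9163
  log(r/|z_k|) for z_k = 2: log(2.5/2) = 0.2231
  log(r/|z_k|) for z_k = 2: log(2.5/2) = 0.2231
  Outside zeros (3) contribute nothing to the Jensen sum.
Sum over inside zeros: 1.3626.
I(r) = log|p(0)| + (inside sum) = 2.4849 + 1.3626 = 3.8475.
Note: since some zeros are outside |z| ≤ r, the simplified n·log(r) form does NOT apply — only the inside zeros contribute.

I(r) ≈ 3.8475.


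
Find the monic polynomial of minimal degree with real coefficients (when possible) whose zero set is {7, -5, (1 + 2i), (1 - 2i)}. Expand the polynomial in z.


The polynomial is p(z) = ∏_{α ∈ S} (z − α), where S = {7, -5, (1 + 2i), (1 - 2i)}.
Expanding the product yields: p(z) = z^4 -4·z^3 -26·z^2 + 60·z -175.
Note conjugate pairs combine to real quadratics: (z − (1+2i))(z − (1−2i)) = z² − 2z + 5.
The resulting polynomial has degree 4 and real coefficients as required.

p(z) = z^4 -4·z^3 -26·z^2 + 60·z -175.


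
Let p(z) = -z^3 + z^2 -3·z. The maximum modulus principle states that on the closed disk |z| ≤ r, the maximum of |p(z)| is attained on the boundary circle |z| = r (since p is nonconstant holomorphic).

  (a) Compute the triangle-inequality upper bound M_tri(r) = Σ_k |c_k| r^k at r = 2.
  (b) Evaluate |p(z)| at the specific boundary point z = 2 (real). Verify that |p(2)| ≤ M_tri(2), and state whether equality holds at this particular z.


Coefficients: c_0 = 0, c_1 = -3, c_2 = 1, c_3 = -1. Radius r = 2.
Part (a). Triangle bound: M_tri(r) = Σ_k |c_k| r^k
  = |0|·2^0 + |-3|·2^1 + |1|·2^2 + |-1|·2^3
  = 0 + 6 + 4 + 8 = 18.
This bounds M(r) := max_{|z|=r} |p(z)| from above; equality holds iff all terms c_k z^k can be made to align in phase at a single z on |z|=r.
Part (b). At z = 2 (real, on the circle |z| = r):
  p(2) = (0)·2^0 + (-3)·2^1 + (1)·2^2 + (-1)·2^3 = -10.
  |p(2)| = 10.
Check: |p(2)| = 10 ≤ 18 = M_tri(2). ✓ Equality does not hold at z = 2 (the coefficients have mixed signs, so the terms do not all align in phase there).

M_tri(2) = 18; |p(2)| = 10; equality at z=2: no.


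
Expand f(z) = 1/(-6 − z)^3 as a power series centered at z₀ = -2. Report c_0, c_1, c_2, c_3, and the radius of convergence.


Let w = z − z₀, so z = z₀ + w.
Then -6 − z = -6 − (z₀ + w) = (-6 − z₀) − w = -4 − w.
f(z) = 1/(-4 − w)^3 = (1/(-4)^3) · (1 − w/(-4))^{−3}.
By the binomial series (1−u)^{−3} = Σ_{n≥0} C(n+2, 2) u^n for |u|<1, with u = w/(-4):
  c_n = C(n+2, 2) / (-4)^(n+3).
  c_0 = 1/(-4)^3 = -1/64.
  c_1 = 3/(-4)^4 = 3/256.
  c_2 = 6/(-4)^5 = -3/512.
  c_3 = 10/(-4)^6 = 5/2048.
The series is valid for |w/d| < 1, i.e. |z − z₀| < |d|.
Radius of convergence: R = |-6 − z₀| = |-4| = 4 (distance from z₀ to the singularity z = -6).

c_0 = -1/64, c_1 = 3/256, c_2 = -3/512, c_3 = 5/2048; R = 4.


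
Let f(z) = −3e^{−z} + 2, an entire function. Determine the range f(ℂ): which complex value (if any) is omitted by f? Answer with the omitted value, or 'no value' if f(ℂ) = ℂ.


Little Picard bounds the complement of f(ℂ) to at most one point.
e^{−z} is never zero on ℂ, so -3·e^{−z} takes every value in ℂ ∖ {0}. Adding 2 shifts the range to ℂ ∖ {2}. Thus f omits exactly the value 2.

Omitted value: 2.


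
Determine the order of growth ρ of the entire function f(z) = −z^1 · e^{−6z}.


M(r) = max_{|z|=r} |-1|·|z|^1·|e^{−6z}| = 1·r^1 · e^{6r^1} (the factors attain their maxima compatibly on |z|=r). Then log M(r) = log 1 + 1·log r + 6r^1, dominated by the last term, so log log M(r) ~ 1·log r. The polynomial factor -1z^1 contributes only a log r term and does not affect the order. ρ = 1.
Therefore ρ = 1.

Order ρ = 1.


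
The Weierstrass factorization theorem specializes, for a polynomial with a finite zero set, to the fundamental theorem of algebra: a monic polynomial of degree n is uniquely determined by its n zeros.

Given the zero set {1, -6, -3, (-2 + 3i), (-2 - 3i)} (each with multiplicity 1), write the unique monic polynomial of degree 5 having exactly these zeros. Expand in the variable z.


The polynomial is p(z) = ∏_{α ∈ S} (z − α), where S = {1, -6, -3, (-2 + 3i), (-2 - 3i)}.
Expanding the product yields: p(z) = z^5 + 12·z^4 + 54·z^3 + 122·z^2 + 45·z -234.
Note conjugate pairs combine to real quadratics: (z − (-2+3i))(z − (-2−3i)) = z² + 4z + 13.
The resulting polynomial has degree 5 and real coefficients as required.

p(z) = z^5 + 12·z^4 + 54·z^3 + 122·z^2 + 45·z -234.


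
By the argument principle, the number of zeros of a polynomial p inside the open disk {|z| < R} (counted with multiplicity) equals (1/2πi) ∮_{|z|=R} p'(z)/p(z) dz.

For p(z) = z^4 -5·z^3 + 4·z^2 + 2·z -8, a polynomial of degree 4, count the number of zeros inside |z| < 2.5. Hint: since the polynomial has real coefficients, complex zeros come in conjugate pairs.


The zeros of p are: (1 + 1i), (1 - 1i), 4, -1.
Their magnitudes are: 1.414, 1.414, 4, 1.
Zeros with |z| < R = 2.5: (1 + 1i), (1 - 1i), -1.
Count = 3.
By the argument principle, (1/2πi) ∮_{|z|=R} p'(z)/p(z) dz equals exactly this count.

Number of zeros inside |z| < 2.5: 3.


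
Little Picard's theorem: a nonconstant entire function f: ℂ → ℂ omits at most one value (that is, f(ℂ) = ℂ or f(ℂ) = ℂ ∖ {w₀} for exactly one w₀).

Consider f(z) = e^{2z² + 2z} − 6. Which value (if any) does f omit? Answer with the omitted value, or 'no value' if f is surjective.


Little Picard bounds the complement of f(ℂ) to at most one point.
The exponent g(z) = 2z² + 2z is a nonconstant polynomial, hence surjective onto ℂ. So e^{g(z)} takes every value in {e^w : w ∈ ℂ} = ℂ ∖ {0}. Adding -6 shifts the range to ℂ ∖ {-6}. f omits exactly -6.

Omitted value: -6.


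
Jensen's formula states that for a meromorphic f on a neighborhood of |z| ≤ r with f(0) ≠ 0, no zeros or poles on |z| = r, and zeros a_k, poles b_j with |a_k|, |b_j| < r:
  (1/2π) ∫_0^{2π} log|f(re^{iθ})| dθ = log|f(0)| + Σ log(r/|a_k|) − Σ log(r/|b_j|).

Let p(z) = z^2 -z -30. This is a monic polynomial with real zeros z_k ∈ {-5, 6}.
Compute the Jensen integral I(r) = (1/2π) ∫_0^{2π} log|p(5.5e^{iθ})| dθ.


Zeros: -5, 6; r = 5.5.
Inside |z| < r: -5. Outside (|z| ≥ r): 6.
p(0) = -30, so log|p(0)| = log(30) = 3.4012.
Apply Jensen: I(r) = log|p(0)| + Σ_k log(r/|z_k|), summed over zeros inside |z| < r.
  log(r/|z_k|) for z_k = -5: log(5.5/5) = 0.0953
  Outside zeros (6) contribute nothing to the Jensen sum.
Sum over inside zeros: 0.0953.
I(r) = log|p(0)| + (inside sum) = 3.4012 + 0.0953 = 3.4965.
Note: since some zeros are outside |z| ≤ r, the simplified n·log(r) form does NOT apply — only the inside zeros contribute.

I(r) ≈ 3.4965.


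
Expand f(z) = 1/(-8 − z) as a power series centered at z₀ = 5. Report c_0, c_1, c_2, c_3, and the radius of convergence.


Let w = z − z₀, so z = z₀ + w.
Then -8 − z = -8 − (z₀ + w) = (-8 − z₀) − w = -13 − w.
f(z) = 1/(-13 − w) = (1/(-13)) · 1/(1 − w/(-13)) = Σ_{n≥0} w^n / (-13)^(n+1).
So c_n = 1/(-13)^(n+1):
  c_0 = 1/(-13)^1 = -1/13.
  c_1 = 1/(-13)^2 = 1/169.
  c_2 = 1/(-13)^3 = -1/2197.
  c_3 = 1/(-13)^4 = 1/28561.
The series is valid for |w/d| < 1, i.e. |z − z₀| < |d|.
Radius of convergence: R = |-8 − z₀| = |-13| = 13 (distance from z₀ to the singularity z = -8).

c_0 = -1/13, c_1 = 1/169, c_2 = -1/2197, c_3 = 1/28561; R = 13.


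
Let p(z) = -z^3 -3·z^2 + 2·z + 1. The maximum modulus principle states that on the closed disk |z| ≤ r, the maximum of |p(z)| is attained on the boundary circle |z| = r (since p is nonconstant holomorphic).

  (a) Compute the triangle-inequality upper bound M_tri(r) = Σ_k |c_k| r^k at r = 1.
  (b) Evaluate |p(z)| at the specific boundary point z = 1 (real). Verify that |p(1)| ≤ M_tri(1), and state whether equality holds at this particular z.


Coefficients: c_0 = 1, c_1 = 2, c_2 = -3, c_3 = -1. Radius r = 1.
Part (a). Triangle bound: M_tri(r) = Σ_k |c_k| r^k
  = |1|·1^0 + |2|·1^1 + |-3|·1^2 + |-1|·1^3
  = 1 + 2 + 3 + 1 = 7.
This bounds M(r) := max_{|z|=r} |p(z)| from above; equality holds iff all terms c_k z^k can be made to align in phase at a single z on |z|=r.
Part (b). At z = 1 (real, on the circle |z| = r):
  p(1) = (1)·1^0 + (2)·1^1 + (-3)·1^2 + (-1)·1^3 = -1.
  |p(1)| = 1.
Check: |p(1)| = 1 ≤ 7 = M_tri(1). ✓ Equality does not hold at z = 1 (the coefficients have mixed signs, so the terms do not all align in phase there).

M_tri(1) = 7; |p(1)| = 1; equality at z=1: no.


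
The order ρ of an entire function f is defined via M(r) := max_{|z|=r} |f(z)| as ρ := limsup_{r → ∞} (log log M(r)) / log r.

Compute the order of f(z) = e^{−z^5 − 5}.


|e^{−z^5 − 5}| = e^{Re(-1·z^5) + -5} ≤ e^{1|z|^5 + -5} = e^{1r^5 + -5} on |z| = r, so ρ ≤ 5. Choosing z on |z|=r so that -1·z^5 is real positive (always possible by picking arg z appropriately) gives |f(z)| = e^{1r^5 + -5}, matching the bound. The additive constant -5 does not affect log log M(r) ~ 5·log r. Hence ρ = 5.
Therefore ρ = 5.

Order ρ = 5.


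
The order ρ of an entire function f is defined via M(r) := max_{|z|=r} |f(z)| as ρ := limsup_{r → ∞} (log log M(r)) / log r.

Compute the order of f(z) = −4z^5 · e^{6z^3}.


M(r) = max_{|z|=r} |-4|·|z|^5·|e^{6z^3}| = 4·r^5 · e^{6r^3} (the factors attain their maxima compatibly on |z|=r). Then log M(r) = log 4 + 5·log r + 6r^3, dominated by the last term, so log log M(r) ~ 3·log r. The polynomial factor -4z^5 contributes only a log r term and does not affect the order. ρ = 3.
Therefore ρ = 3.

Order ρ = 3.


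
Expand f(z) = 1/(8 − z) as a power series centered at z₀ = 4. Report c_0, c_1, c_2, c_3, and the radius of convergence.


Let w = z − z₀, so z = z₀ + w.
Then 8 − z = 8 − (z₀ + w) = (8 − z₀) − w = 4 − w.
f(z) = 1/(4 − w) = (1/(4)) · 1/(1 − w/(4)) = Σ_{n≥0} w^n / (4)^(n+1).
So c_n = 1/(4)^(n+1):
  c_0 = 1/(4)^1 = 1/4.
  c_1 = 1/(4)^2 = 1/16.
  c_2 = 1/(4)^3 = 1/64.
  c_3 = 1/(4)^4 = 1/256.
The series is valid for |w/d| < 1, i.e. |z − z₀| < |d|.
Radius of convergence: R = |8 − z₀| = |4| = 4 (distance from z₀ to the singularity z = 8).

c_0 = 1/4, c_1 = 1/16, c_2 = 1/64, c_3 = 1/256; R = 4.


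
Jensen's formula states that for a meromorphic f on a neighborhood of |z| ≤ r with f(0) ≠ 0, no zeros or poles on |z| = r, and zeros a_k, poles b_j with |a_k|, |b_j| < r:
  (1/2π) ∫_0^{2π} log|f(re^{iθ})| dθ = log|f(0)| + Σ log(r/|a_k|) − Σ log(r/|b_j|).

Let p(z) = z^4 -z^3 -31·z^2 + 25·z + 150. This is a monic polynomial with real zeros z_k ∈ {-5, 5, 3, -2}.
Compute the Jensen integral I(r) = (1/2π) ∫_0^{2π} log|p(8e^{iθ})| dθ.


Zeros: -5, -2, 3, 5; r = 8.
Inside |z| < r: -5, -2, 3, 5. Outside (|z| ≥ r): ∅.
p(0) = 150, so log|p(0)| = log(150) = 5.0106.
Apply Jensen: I(r) = log|p(0)| + Σ_k log(r/|z_k|), summed over zeros inside |z| < r.
  log(r/|z_k|) for z_k = -5: log(8/5) = 0.4700
  log(r/|z_k|) for z_k = 5: log(8/5) = 0.4700
  log(r/|z_k|) for z_k = 3: log(8/3) = 0.9808
  log(r/|z_k|) for z_k = -2: log(8/2) = 1.3863
Sum over inside zeros: 3.3071.
I(r) = log|p(0)| + (inside sum) = 5.0106 + 3.3071 = 8.3178.
Closed form (all zeros inside, monic): I(r) = n·log(r) = 4·log(8) = 8.3178. ✓

I(r) ≈ 8.3178.


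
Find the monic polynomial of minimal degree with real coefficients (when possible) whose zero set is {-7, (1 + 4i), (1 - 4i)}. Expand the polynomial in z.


The polynomial is p(z) = ∏_{α ∈ S} (z − α), where S = {-7, (1 + 4i), (1 - 4i)}.
Expanding the product yields: p(z) = z^3 + 5·z^2 + 3·z + 119.
Note conjugate pairs combine to real quadratics: (z − (1+4i))(z − (1−4i)) = z² − 2z + 17.
The resulting polynomial has degree 3 and real coefficients as required.

p(z) = z^3 + 5·z^2 + 3·z + 119.


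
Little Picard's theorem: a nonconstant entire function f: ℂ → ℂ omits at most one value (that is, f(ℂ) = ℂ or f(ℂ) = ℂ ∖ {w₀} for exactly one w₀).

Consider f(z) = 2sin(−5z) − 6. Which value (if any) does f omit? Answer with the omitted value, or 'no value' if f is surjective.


Little Picard bounds the complement of f(ℂ) to at most one point.
sin is entire and surjective onto ℂ: for every w ∈ ℂ, sin(ζ) = w has a solution ζ ∈ ℂ (e.g., via the complex inverse arcsin). With ζ = −5z this gives z = ζ/(-5). Then 2·sin(−5z) takes every value in 2·ℂ = ℂ, and adding -6 is a bijection of ℂ. So f is surjective and omits no value. (Note: only on the real line is sin bounded by [−1, 1].)

Omitted value: no value.


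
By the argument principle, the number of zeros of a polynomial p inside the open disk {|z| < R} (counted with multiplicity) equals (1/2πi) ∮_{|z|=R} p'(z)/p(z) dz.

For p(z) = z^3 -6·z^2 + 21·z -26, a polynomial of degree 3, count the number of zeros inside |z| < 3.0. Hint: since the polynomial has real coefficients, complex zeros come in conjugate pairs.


The zeros of p are: 2, (2 + 3i), (2 - 3i).
Their magnitudes are: 2, 3.606, 3.606.
Zeros with |z| < R = 3.0: 2.
Count = 1.
By the argument principle, (1/2πi) ∮_{|z|=R} p'(z)/p(z) dz equals exactly this count.

Number of zeros inside |z| < 3.0: 1.


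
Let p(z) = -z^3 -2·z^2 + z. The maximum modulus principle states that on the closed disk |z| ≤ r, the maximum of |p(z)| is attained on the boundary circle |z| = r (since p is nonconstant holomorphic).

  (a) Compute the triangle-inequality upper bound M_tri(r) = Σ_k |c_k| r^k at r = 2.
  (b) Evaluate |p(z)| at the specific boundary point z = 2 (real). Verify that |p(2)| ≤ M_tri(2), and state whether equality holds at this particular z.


Coefficients: c_0 = 0, c_1 = 1, c_2 = -2, c_3 = -1. Radius r = 2.
Part (a). Triangle bound: M_tri(r) = Σ_k |c_k| r^k
  = |0|·2^0 + |1|·2^1 + |-2|·2^2 + |-1|·2^3
  = 0 + 2 + 8 + 8 = 18.
This bounds M(r) := max_{|z|=r} |p(z)| from above; equality holds iff all terms c_k z^k can be made to align in phase at a single z on |z|=r.
Part (b). At z = 2 (real, on the circle |z| = r):
  p(2) = (0)·2^0 + (1)·2^1 + (-2)·2^2 + (-1)·2^3 = -14.
  |p(2)| = 14.
Check: |p(2)| = 14 ≤ 18 = M_tri(2). ✓ Equality does not hold at z = 2 (the coefficients have mixed signs, so the terms do not all align in phase there).

M_tri(2) = 18; |p(2)| = 14; equality at z=2: no.


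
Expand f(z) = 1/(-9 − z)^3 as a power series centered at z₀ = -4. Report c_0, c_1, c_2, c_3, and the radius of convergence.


Let w = z − z₀, so z = z₀ + w.
Then -9 − z = -9 − (z₀ + w) = (-9 − z₀) − w = -5 − w.
f(z) = 1/(-5 − w)^3 = (1/(-5)^3) · (1 − w/(-5))^{−3}.
By the binomial series (1−u)^{−3} = Σ_{n≥0} C(n+2, 2) u^n for |u|<1, with u = w/(-5):
  c_n = C(n+2, 2) / (-5)^(n+3).
  c_0 = 1/(-5)^3 = -1/125.
  c_1 = 3/(-5)^4 = 3/625.
  c_2 = 6/(-5)^5 = -6/3125.
  c_3 = 10/(-5)^6 = 2/3125.
The series is valid for |w/d| < 1, i.e. |z − z₀| < |d|.
Radius of convergence: R = |-9 − z₀| = |-5| = 5 (distance from z₀ to the singularity z = -9).

c_0 = -1/125, c_1 = 3/625, c_2 = -6/3125, c_3 = 2/3125; R = 5.


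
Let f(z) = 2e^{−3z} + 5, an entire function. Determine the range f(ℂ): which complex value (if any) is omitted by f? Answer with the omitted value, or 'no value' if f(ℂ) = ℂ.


Little Picard bounds the complement of f(ℂ) to at most one point.
e^{−3z} is never zero on ℂ, so 2·e^{−3z} takes every value in ℂ ∖ {0}. Adding 5 shifts the range to ℂ ∖ {5}. Thus f omits exactly the value 5.

Omitted value: 5.


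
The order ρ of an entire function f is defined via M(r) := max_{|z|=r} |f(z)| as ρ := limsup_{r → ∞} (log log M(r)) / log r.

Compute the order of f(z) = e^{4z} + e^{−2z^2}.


Each summand is entire of order 1 and 2 respectively (as in the single-exponential case). The order of a sum is at most the max of the orders, so ρ ≤ 2. For the lower bound: on |z|=r choose arg z so that -2z^2 is real positive; then |e^{-2z^2}| = e^{2r^2} while |e^{4z}| ≤ e^{4r^1} = o(e^{2r^2}). So |f| ≥ e^{2r^2}(1 − o(1)) and ρ ≥ 2. Hence ρ = max(1, 2) = 2.
Therefore ρ = 2.

Order ρ = 2.


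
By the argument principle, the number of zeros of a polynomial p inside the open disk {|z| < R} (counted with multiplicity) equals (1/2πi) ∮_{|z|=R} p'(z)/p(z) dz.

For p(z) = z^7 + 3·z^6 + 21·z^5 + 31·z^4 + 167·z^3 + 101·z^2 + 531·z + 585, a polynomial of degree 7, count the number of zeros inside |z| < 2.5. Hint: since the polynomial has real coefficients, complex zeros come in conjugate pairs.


The zeros of p are: -1, (-2 + 3i), (-2 - 3i), (1 + 2i), (1 - 2i), (0 + 3i), (0 - 3i).
Their magnitudes are: 1, 3.606, 3.606, 2.236, 2.236, 3, 3.
Zeros with |z| < R = 2.5: -1, (1 + 2i), (1 - 2i).
Count = 3.
By the argument principle, (1/2πi) ∮_{|z|=R} p'(z)/p(z) dz equals exactly this count.

Number of zeros inside |z| < 2.5: 3.


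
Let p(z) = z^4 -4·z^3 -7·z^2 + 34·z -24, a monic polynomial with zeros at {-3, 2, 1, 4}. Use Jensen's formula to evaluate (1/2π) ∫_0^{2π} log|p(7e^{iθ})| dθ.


Zeros: -3, 1, 2, 4; r = 7.
Inside |z| < r: -3, 1, 2, 4. Outside (|z| ≥ r): ∅.
p(0) = -24, so log|p(0)| = log(24) = 3.1781.
Apply Jensen: I(r) = log|p(0)| + Σ_k log(r/|z_k|), summed over zeros inside |z| < r.
  log(r/|z_k|) for z_k = -3: log(7/3) = 0.8473
  log(r/|z_k|) for z_k = 2: log(7/2) = 1.2528
  log(r/|z_k|) for z_k = 1: log(7/1) = 1.9459
  log(r/|z_k|) for z_k = 4: log(7/4) = 0.5596
Sum over inside zeros: 4.6056.
I(r) = log|p(0)| + (inside sum) = 3.1781 + 4.6056 = 7.7836.
Closed form (all zeros inside, monic): I(r) = n·log(r) = 4·log(7) = 7.7836. ✓

I(r) ≈ 7.7836.


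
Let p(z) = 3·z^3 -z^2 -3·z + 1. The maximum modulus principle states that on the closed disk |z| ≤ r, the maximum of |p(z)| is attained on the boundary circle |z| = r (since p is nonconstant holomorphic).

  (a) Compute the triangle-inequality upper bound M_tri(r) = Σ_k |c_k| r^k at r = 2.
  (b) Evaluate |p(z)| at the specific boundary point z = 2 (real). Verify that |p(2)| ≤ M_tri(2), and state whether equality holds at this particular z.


Coefficients: c_0 = 1, c_1 = -3, c_2 = -1, c_3 = 3. Radius r = 2.
Part (a). Triangle bound: M_tri(r) = Σ_k |c_k| r^k
  = |1|·2^0 + |-3|·2^1 + |-1|·2^2 + |3|·2^3
  = 1 + 6 + 4 + 24 = 35.
This bounds M(r) := max_{|z|=r} |p(z)| from above; equality holds iff all terms c_k z^k can be made to align in phase at a single z on |z|=r.
Part (b). At z = 2 (real, on the circle |z| = r):
  p(2) = (1)·2^0 + (-3)·2^1 + (-1)·2^2 + (3)·2^3 = 15.
  |p(2)| = 15.
Check: |p(2)| = 15 ≤ 35 = M_tri(2). ✓ Equality does not hold at z = 2 (the coefficients have mixed signs, so the terms do not all align in phase there).

M_tri(2) = 35; |p(2)| = 15; equality at z=2: no.


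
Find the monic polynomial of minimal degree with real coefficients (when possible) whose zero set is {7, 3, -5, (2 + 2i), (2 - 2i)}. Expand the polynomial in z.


The polynomial is p(z) = ∏_{α ∈ S} (z − α), where S = {7, 3, -5, (2 + 2i), (2 - 2i)}.
Expanding the product yields: p(z) = z^5 -9·z^4 -z^3 + 181·z^2 -652·z + 840.
Note conjugate pairs combine to real quadratics: (z − (2+2i))(z − (2−2i)) = z² − 4z + 8.
The resulting polynomial has degree 5 and real coefficients as required.

p(z) = z^5 -9·z^4 -z^3 + 181·z^2 -652·z + 840.


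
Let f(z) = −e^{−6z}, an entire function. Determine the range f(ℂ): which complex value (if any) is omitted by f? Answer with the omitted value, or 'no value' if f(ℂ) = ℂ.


Little Picard bounds the complement of f(ℂ) to at most one point.
e^{−6z} is never zero on ℂ, so -1·e^{−6z} takes every value in ℂ ∖ {0}. Adding 0 shifts the range to ℂ ∖ {0}. Thus f omits exactly the value 0.

Omitted value: 0.


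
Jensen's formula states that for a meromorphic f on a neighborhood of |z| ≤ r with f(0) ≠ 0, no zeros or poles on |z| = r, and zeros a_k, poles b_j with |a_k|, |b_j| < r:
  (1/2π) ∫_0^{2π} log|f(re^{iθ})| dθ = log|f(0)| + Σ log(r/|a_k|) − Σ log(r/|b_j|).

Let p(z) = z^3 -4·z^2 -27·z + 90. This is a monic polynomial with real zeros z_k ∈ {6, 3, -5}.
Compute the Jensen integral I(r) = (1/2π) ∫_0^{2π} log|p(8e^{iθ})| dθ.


Zeros: -5, 3, 6; r = 8.
Inside |z| < r: -5, 3, 6. Outside (|z| ≥ r): ∅.
p(0) = 90, so log|p(0)| = log(90) = 4.4998.
Apply Jensen: I(r) = log|p(0)| + Σ_k log(r/|z_k|), summed over zeros inside |z| < r.
  log(r/|z_k|) for z_k = 6: log(8/6) = 0.2877
  log(r/|z_k|) for z_k = 3: log(8/3) = 0.9808
  log(r/|z_k|) for z_k = -5: log(8/5) = 0.4700
Sum over inside zeros: 1.7385.
I(r) = log|p(0)| + (inside sum) = 4.4998 + 1.7385 = 6.2383.
Closed form (all zeros inside, monic): I(r) = n·log(r) = 3·log(8) = 6.2383. ✓

I(r) ≈ 6.2383.


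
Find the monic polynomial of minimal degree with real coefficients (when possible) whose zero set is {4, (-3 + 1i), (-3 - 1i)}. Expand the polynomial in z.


The polynomial is p(z) = ∏_{α ∈ S} (z − α), where S = {4, (-3 + 1i), (-3 - 1i)}.
Expanding the product yields: p(z) = z^3 + 2·z^2 -14·z -40.
Note conjugate pairs combine to real quadratics: (z − (-3+1i))(z − (-3−1i)) = z² + 6z + 10.
The resulting polynomial has degree 3 and real coefficients as required.

p(z) = z^3 + 2·z^2 -14·z -40.


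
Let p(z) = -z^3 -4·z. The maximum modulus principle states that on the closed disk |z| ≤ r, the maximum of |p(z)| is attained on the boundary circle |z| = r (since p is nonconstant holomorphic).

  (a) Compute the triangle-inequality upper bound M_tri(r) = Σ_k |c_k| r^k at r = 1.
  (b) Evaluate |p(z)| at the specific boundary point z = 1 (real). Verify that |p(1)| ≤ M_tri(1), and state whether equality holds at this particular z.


Coefficients: c_0 = 0, c_1 = -4, c_2 = 0, c_3 = -1. Radius r = 1.
Part (a). Triangle bound: M_tri(r) = Σ_k |c_k| r^k
  = |0|·1^0 + |-4|·1^1 + |0|·1^2 + |-1|·1^3
  = 0 + 4 + 0 + 1 = 5.
This bounds M(r) := max_{|z|=r} |p(z)| from above; equality holds iff all terms c_k z^k can be made to align in phase at a single z on |z|=r.
Part (b). At z = 1 (real, on the circle |z| = r):
  p(1) = (0)·1^0 + (-4)·1^1 + (0)·1^2 + (-1)·1^3 = -5.
  |p(1)| = 5.
Since all nonzero coefficients share the same sign, |p(1)| = 5 = M_tri(1); the triangle bound is attained at z = 1, so in fact M(r) = 5.

M_tri(1) = 5; |p(1)| = 5; equality at z=1: yes.


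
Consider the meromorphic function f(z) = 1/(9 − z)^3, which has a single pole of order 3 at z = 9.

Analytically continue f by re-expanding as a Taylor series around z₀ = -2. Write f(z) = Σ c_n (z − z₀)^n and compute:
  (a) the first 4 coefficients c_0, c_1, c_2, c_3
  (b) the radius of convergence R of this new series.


Let w = z − z₀, so z = z₀ + w.
Then 9 − z = 9 − (z₀ + w) = (9 − z₀) − w = 11 − w.
f(z) = 1/(11 − w)^3 = (1/(11)^3) · (1 − w/(11))^{−3}.
By the binomial series (1−u)^{−3} = Σ_{n≥0} C(n+2, 2) u^n for |u|<1, with u = w/(11):
  c_n = C(n+2, 2) / (11)^(n+3).
  c_0 = 1/(11)^3 = 1/1331.
  c_1 = 3/(11)^4 = 3/14641.
  c_2 = 6/(11)^5 = 6/161051.
  c_3 = 10/(11)^6 = 10/1771561.
The series is valid for |w/d| < 1, i.e. |z − z₀| < |d|.
Radius of convergence: R = |9 − z₀| = |11| = 11 (distance from z₀ to the singularity z = 9).

c_0 = 1/1331, c_1 = 3/14641, c_2 = 6/161051, c_3 = 10/1771561; R = 11.


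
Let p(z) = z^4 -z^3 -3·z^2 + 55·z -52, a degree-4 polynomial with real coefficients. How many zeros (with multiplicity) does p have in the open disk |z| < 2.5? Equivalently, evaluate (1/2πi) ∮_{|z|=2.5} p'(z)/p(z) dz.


The zeros of p are: 1, -4, (2 + 3i), (2 - 3i).
Their magnitudes are: 1, 4, 3.606, 3.606.
Zeros with |z| < R = 2.5: 1.
Count = 1.
By the argument principle, (1/2πi) ∮_{|z|=R} p'(z)/p(z) dz equals exactly this count.

Number of zeros inside |z| < 2.5: 1.


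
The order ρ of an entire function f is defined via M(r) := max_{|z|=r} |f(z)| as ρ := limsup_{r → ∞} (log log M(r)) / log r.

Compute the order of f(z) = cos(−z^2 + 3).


Write cos(w) = (e^{iw} ± e^{−iw})/(2 or 2i), so |cos(w)| ≤ e^{|w|}. With w = −z^2 + 3, |w| ≤ 1r^2 + 3 on |z|=r, giving M(r) ≤ e^{1r^2 + 3} and ρ ≤ 2. For the lower bound, choose z on |z|=r with -1z^2 purely imaginary of modulus 1r^2; then |cos(−z^2 + 3)| grows like e^{1r^2}/2, so ρ ≥ 2. Hence ρ = 2.
Therefore ρ = 2.

Order ρ = 2.


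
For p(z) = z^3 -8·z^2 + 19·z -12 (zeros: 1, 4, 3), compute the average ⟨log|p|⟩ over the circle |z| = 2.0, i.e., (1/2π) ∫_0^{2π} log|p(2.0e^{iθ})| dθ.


Zeros: 1, 3, 4; r = 2.0.
Inside |z| < r: 1. Outside (|z| ≥ r): 3, 4.
p(0) = -12, so log|p(0)| = log(12) = 2.4849.
Apply Jensen: I(r) = log|p(0)| + Σ_k log(r/|z_k|), summed over zeros inside |z| < r.
  log(r/|z_k|) for z_k = 1: log(2.0/1) = 0.6931
  Outside zeros (3, 4) contribute nothing to the Jensen sum.
Sum over inside zeros: 0.6931.
I(r) = log|p(0)| + (inside sum) = 2.4849 + 0.6931 = 3.1781.
Note: since some zeros are outside |z| ≤ r, the simplified n·log(r) form does NOT apply — only the inside zeros contribute.

I(r) ≈ 3.1781.


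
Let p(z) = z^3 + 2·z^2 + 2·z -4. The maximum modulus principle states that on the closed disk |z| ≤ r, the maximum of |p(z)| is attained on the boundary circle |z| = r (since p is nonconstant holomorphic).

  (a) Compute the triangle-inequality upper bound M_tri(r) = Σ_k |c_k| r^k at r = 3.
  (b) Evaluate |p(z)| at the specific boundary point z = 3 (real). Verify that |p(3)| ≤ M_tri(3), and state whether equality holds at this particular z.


Coefficients: c_0 = -4, c_1 = 2, c_2 = 2, c_3 = 1. Radius r = 3.
Part (a). Triangle bound: M_tri(r) = Σ_k |c_k| r^k
  = |-4|·3^0 + |2|·3^1 + |2|·3^2 + |1|·3^3
  = 4 + 6 + 18 + 27 = 55.
This bounds M(r) := max_{|z|=r} |p(z)| from above; equality holds iff all terms c_k z^k can be made to align in phase at a single z on |z|=r.
Part (b). At z = 3 (real, on the circle |z| = r):
  p(3) = (-4)·3^0 + (2)·3^1 + (2)·3^2 + (1)·3^3 = 47.
  |p(3)| = 47.
Check: |p(3)| = 47 ≤ 55 = M_tri(3). ✓ Equality does not hold at z = 3 (the coefficients have mixed signs, so the terms do not all align in phase there).

M_tri(3) = 55; |p(3)| = 47; equality at z=3: no.


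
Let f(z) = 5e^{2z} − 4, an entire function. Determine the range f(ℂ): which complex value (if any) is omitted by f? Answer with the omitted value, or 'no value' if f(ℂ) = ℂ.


Little Picard bounds the complement of f(ℂ) to at most one point.
e^{2z} is never zero on ℂ, so 5·e^{2z} takes every value in ℂ ∖ {0}. Adding -4 shifts the range to ℂ ∖ {-4}. Thus f omits exactly the value -4.

Omitted value: -4.


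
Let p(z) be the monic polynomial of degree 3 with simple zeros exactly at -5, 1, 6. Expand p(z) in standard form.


The polynomial is p(z) = ∏_{α ∈ S} (z − α), where S = {-5, 1, 6}.
Expanding the product yields: p(z) = z^3 -2·z^2 -29·z + 30.
The resulting polynomial has degree 3 and real coefficients as required.

p(z) = z^3 -2·z^2 -29·z + 30.


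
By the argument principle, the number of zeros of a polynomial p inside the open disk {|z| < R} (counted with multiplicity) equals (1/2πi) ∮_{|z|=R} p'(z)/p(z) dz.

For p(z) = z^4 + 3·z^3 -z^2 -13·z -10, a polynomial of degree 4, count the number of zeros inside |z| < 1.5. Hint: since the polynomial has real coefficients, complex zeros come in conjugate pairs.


The zeros of p are: (-2 + 1i), (-2 - 1i), 2, -1.
Their magnitudes are: 2.236, 2.236, 2, 1.
Zeros with |z| < R = 1.5: -1.
Count = 1.
By the argument principle, (1/2πi) ∮_{|z|=R} p'(z)/p(z) dz equals exactly this count.

Number of zeros inside |z| < 1.5: 1.


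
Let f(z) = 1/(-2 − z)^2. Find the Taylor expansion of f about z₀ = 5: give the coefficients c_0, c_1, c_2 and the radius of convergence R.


Let w = z − z₀, so z = z₀ + w.
Then -2 − z = -2 − (z₀ + w) = (-2 − z₀) − w = -7 − w.
f(z) = 1/(-7 − w)^2 = (1/(-7)^2) · (1 − w/(-7))^{−2}.
By the binomial series (1−u)^{−2} = Σ_{n≥0} C(n+1, 1) u^n for |u|<1, with u = w/(-7):
  c_n = C(n+1, 1) / (-7)^(n+2).
  c_0 = 1/(-7)^2 = 1/49.
  c_1 = 2/(-7)^3 = -2/343.
  c_2 = 3/(-7)^4 = 3/2401.
The series is valid for |w/d| < 1, i.e. |z − z₀| < |d|.
Radius of convergence: R = |-2 − z₀| = |-7| = 7 (distance from z₀ to the singularity z = -2).

c_0 = 1/49, c_1 = -2/343, c_2 = 3/2401; R = 7.


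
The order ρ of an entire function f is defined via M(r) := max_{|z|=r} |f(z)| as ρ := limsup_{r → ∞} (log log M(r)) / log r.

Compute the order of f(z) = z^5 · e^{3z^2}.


M(r) = max_{|z|=r} |1|·|z|^5·|e^{3z^2}| = 1·r^5 · e^{3r^2} (the factors attain their maxima compatibly on |z|=r). Then log M(r) = log 1 + 5·log r + 3r^2, dominated by the last term, so log log M(r) ~ 2·log r. The polynomial factor 1z^5 contributes only a log r term and does not affect the order. ρ = 2.
Therefore ρ = 2.

Order ρ = 2.


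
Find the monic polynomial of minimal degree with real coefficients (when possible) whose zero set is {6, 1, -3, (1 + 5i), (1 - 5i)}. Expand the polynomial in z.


The polynomial is p(z) = ∏_{α ∈ S} (z − α), where S = {6, 1, -3, (1 + 5i), (1 - 5i)}.
Expanding the product yields: p(z) = z^5 -6·z^4 + 19·z^3 -56·z^2 -426·z + 468.
Note conjugate pairs combine to real quadratics: (z − (1+5i))(z − (1−5i)) = z² − 2z + 26.
The resulting polynomial has degree 5 and real coefficients as required.

p(z) = z^5 -6·z^4 + 19·z^3 -56·z^2 -426·z + 468.


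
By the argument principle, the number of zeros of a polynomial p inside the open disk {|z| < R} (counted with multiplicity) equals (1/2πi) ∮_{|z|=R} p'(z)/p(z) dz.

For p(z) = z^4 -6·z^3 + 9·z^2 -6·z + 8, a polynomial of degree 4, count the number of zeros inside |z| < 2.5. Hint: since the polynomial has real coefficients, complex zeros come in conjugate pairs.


The zeros of p are: (0 + 1i), (0 - 1i), 4, 2.
Their magnitudes are: 1, 1, 4, 2.
Zeros with |z| < R = 2.5: (0 + 1i), (0 - 1i), 2.
Count = 3.
By the argument principle, (1/2πi) ∮_{|z|=R} p'(z)/p(z) dz equals exactly this count.

Number of zeros inside |z| < 2.5: 3.
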